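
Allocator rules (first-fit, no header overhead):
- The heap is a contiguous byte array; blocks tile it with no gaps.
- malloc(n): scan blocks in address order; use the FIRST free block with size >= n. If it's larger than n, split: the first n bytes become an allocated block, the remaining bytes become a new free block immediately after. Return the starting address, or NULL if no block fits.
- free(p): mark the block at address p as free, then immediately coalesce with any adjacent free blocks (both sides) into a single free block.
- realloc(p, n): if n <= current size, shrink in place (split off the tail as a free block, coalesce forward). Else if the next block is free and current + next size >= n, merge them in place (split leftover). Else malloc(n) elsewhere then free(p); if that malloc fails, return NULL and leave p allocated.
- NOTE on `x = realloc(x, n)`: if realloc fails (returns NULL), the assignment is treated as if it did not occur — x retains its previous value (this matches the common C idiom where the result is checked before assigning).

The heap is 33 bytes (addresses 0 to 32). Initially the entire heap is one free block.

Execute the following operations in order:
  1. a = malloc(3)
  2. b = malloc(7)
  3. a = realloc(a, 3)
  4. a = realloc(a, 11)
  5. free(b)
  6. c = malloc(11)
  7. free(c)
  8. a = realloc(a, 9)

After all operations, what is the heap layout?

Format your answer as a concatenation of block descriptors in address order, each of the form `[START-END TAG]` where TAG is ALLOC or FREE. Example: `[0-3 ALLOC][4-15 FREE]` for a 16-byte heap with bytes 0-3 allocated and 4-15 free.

Answer: [0-9 FREE][10-18 ALLOC][19-32 FREE]

Derivation:
Op 1: a = malloc(3) -> a = 0; heap: [0-2 ALLOC][3-32 FREE]
Op 2: b = malloc(7) -> b = 3; heap: [0-2 ALLOC][3-9 ALLOC][10-32 FREE]
Op 3: a = realloc(a, 3) -> a = 0; heap: [0-2 ALLOC][3-9 ALLOC][10-32 FREE]
Op 4: a = realloc(a, 11) -> a = 10; heap: [0-2 FREE][3-9 ALLOC][10-20 ALLOC][21-32 FREE]
Op 5: free(b) -> (freed b); heap: [0-9 FREE][10-20 ALLOC][21-32 FREE]
Op 6: c = malloc(11) -> c = 21; heap: [0-9 FREE][10-20 ALLOC][21-31 ALLOC][32-32 FREE]
Op 7: free(c) -> (freed c); heap: [0-9 FREE][10-20 ALLOC][21-32 FREE]
Op 8: a = realloc(a, 9) -> a = 10; heap: [0-9 FREE][10-18 ALLOC][19-32 FREE]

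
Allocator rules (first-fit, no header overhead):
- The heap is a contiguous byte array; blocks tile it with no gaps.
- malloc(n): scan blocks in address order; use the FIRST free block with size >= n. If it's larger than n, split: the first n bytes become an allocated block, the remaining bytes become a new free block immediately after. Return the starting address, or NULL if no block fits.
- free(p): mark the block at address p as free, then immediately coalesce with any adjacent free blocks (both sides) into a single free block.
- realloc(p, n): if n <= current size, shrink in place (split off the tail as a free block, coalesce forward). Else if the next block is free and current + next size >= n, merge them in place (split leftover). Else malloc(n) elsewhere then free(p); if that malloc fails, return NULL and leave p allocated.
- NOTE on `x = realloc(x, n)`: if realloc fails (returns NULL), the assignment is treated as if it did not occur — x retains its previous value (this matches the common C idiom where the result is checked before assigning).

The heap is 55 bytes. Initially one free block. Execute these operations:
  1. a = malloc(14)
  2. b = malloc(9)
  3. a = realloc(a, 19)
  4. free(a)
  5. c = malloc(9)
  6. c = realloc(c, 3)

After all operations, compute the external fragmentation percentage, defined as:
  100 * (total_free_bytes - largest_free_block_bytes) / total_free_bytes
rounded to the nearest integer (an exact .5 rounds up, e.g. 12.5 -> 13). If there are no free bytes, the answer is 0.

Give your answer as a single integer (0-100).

Answer: 26

Derivation:
Op 1: a = malloc(14) -> a = 0; heap: [0-13 ALLOC][14-54 FREE]
Op 2: b = malloc(9) -> b = 14; heap: [0-13 ALLOC][14-22 ALLOC][23-54 FREE]
Op 3: a = realloc(a, 19) -> a = 23; heap: [0-13 FREE][14-22 ALLOC][23-41 ALLOC][42-54 FREE]
Op 4: free(a) -> (freed a); heap: [0-13 FREE][14-22 ALLOC][23-54 FREE]
Op 5: c = malloc(9) -> c = 0; heap: [0-8 ALLOC][9-13 FREE][14-22 ALLOC][23-54 FREE]
Op 6: c = realloc(c, 3) -> c = 0; heap: [0-2 ALLOC][3-13 FREE][14-22 ALLOC][23-54 FREE]
Free blocks: [11 32] total_free=43 largest=32 -> 100*(43-32)/43 = 1100/43 ≈ 25.581 -> rounds to 26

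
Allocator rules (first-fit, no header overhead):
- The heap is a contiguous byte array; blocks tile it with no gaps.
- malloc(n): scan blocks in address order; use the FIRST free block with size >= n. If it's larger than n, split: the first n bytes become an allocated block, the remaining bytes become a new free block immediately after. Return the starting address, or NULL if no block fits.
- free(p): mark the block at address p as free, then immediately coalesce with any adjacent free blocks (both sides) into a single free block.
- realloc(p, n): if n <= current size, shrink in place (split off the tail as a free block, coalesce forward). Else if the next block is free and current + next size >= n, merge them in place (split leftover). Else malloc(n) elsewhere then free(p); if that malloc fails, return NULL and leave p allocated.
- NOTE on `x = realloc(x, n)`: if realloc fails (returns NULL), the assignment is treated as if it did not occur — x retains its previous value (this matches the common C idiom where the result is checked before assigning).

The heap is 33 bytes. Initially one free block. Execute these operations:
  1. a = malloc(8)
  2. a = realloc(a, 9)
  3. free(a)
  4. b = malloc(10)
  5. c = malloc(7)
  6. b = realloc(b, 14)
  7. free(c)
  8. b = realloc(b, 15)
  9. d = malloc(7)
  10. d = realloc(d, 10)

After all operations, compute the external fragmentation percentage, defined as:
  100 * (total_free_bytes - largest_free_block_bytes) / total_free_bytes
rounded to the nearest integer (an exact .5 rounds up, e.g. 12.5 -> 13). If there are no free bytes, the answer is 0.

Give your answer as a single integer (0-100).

Op 1: a = malloc(8) -> a = 0; heap: [0-7 ALLOC][8-32 FREE]
Op 2: a = realloc(a, 9) -> a = 0; heap: [0-8 ALLOC][9-32 FREE]
Op 3: free(a) -> (freed a); heap: [0-32 FREE]
Op 4: b = malloc(10) -> b = 0; heap: [0-9 ALLOC][10-32 FREE]
Op 5: c = malloc(7) -> c = 10; heap: [0-9 ALLOC][10-16 ALLOC][17-32 FREE]
Op 6: b = realloc(b, 14) -> b = 17; heap: [0-9 FREE][10-16 ALLOC][17-30 ALLOC][31-32 FREE]
Op 7: free(c) -> (freed c); heap: [0-16 FREE][17-30 ALLOC][31-32 FREE]
Op 8: b = realloc(b, 15) -> b = 17; heap: [0-16 FREE][17-31 ALLOC][32-32 FREE]
Op 9: d = malloc(7) -> d = 0; heap: [0-6 ALLOC][7-16 FREE][17-31 ALLOC][32-32 FREE]
Op 10: d = realloc(d, 10) -> d = 0; heap: [0-9 ALLOC][10-16 FREE][17-31 ALLOC][32-32 FREE]
Free blocks: [7 1] total_free=8 largest=7 -> 100*(8-7)/8 = 100/8 = 12.5 -> rounds to 13

Answer: 13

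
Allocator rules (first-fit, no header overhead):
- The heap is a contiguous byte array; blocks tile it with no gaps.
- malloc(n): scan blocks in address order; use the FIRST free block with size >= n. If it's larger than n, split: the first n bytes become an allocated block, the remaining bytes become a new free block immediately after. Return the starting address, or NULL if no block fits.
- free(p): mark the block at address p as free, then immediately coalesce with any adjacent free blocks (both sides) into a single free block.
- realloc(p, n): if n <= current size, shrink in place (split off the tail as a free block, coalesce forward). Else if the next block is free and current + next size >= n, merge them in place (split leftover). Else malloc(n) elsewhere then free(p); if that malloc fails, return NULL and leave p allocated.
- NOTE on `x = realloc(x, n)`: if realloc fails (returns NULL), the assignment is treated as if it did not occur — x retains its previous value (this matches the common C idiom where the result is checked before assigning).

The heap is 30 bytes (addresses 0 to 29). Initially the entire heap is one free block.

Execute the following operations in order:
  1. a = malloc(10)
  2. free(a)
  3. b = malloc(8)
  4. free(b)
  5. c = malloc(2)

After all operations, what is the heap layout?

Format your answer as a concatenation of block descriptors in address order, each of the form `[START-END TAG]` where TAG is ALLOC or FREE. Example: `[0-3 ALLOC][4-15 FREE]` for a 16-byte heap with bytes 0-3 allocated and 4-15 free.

Op 1: a = malloc(10) -> a = 0; heap: [0-9 ALLOC][10-29 FREE]
Op 2: free(a) -> (freed a); heap: [0-29 FREE]
Op 3: b = malloc(8) -> b = 0; heap: [0-7 ALLOC][8-29 FREE]
Op 4: free(b) -> (freed b); heap: [0-29 FREE]
Op 5: c = malloc(2) -> c = 0; heap: [0-1 ALLOC][2-29 FREE]

Answer: [0-1 ALLOC][2-29 FREE]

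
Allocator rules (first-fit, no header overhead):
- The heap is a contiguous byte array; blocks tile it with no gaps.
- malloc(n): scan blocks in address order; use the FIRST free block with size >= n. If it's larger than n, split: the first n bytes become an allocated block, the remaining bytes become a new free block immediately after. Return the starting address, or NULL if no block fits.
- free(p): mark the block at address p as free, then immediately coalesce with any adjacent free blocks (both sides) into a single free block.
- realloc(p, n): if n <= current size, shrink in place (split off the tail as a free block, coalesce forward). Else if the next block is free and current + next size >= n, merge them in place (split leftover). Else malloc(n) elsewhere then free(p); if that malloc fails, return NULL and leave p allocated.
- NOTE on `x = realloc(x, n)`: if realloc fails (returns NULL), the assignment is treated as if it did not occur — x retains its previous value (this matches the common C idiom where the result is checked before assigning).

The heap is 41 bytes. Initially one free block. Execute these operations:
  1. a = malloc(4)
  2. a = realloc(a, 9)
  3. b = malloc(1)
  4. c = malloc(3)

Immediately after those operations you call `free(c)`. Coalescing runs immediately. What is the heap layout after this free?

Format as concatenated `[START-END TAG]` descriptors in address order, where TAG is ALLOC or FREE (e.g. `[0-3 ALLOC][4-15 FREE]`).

Op 1: a = malloc(4) -> a = 0; heap: [0-3 ALLOC][4-40 FREE]
Op 2: a = realloc(a, 9) -> a = 0; heap: [0-8 ALLOC][9-40 FREE]
Op 3: b = malloc(1) -> b = 9; heap: [0-8 ALLOC][9-9 ALLOC][10-40 FREE]
Op 4: c = malloc(3) -> c = 10; heap: [0-8 ALLOC][9-9 ALLOC][10-12 ALLOC][13-40 FREE]
free(c): c = 10 -> block [10-12 ALLOC]; mark free, coalesce with adjacent free neighbors -> [0-8 ALLOC][9-9 ALLOC][10-40 FREE]

Answer: [0-8 ALLOC][9-9 ALLOC][10-40 FREE]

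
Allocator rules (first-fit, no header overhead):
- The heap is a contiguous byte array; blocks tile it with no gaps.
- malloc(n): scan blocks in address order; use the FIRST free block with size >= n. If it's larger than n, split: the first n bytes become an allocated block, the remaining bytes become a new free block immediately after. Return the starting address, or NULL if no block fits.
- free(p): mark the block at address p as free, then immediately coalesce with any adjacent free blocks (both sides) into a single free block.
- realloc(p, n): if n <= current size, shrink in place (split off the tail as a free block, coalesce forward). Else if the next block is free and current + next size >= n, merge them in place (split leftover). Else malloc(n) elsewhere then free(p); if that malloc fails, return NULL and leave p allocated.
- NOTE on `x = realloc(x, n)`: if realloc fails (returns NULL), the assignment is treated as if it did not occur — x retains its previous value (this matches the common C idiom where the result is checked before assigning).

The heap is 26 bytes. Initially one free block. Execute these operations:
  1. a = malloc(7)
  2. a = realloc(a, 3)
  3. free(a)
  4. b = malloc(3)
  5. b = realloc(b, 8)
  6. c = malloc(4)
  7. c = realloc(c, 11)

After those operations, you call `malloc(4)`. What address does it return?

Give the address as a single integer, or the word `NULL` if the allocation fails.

Op 1: a = malloc(7) -> a = 0; heap: [0-6 ALLOC][7-25 FREE]
Op 2: a = realloc(a, 3) -> a = 0; heap: [0-2 ALLOC][3-25 FREE]
Op 3: free(a) -> (freed a); heap: [0-25 FREE]
Op 4: b = malloc(3) -> b = 0; heap: [0-2 ALLOC][3-25 FREE]
Op 5: b = realloc(b, 8) -> b = 0; heap: [0-7 ALLOC][8-25 FREE]
Op 6: c = malloc(4) -> c = 8; heap: [0-7 ALLOC][8-11 ALLOC][12-25 FREE]
Op 7: c = realloc(c, 11) -> c = 8; heap: [0-7 ALLOC][8-18 ALLOC][19-25 FREE]
malloc(4): first-fit scan over [0-7 ALLOC][8-18 ALLOC][19-25 FREE] -> 19

Answer: 19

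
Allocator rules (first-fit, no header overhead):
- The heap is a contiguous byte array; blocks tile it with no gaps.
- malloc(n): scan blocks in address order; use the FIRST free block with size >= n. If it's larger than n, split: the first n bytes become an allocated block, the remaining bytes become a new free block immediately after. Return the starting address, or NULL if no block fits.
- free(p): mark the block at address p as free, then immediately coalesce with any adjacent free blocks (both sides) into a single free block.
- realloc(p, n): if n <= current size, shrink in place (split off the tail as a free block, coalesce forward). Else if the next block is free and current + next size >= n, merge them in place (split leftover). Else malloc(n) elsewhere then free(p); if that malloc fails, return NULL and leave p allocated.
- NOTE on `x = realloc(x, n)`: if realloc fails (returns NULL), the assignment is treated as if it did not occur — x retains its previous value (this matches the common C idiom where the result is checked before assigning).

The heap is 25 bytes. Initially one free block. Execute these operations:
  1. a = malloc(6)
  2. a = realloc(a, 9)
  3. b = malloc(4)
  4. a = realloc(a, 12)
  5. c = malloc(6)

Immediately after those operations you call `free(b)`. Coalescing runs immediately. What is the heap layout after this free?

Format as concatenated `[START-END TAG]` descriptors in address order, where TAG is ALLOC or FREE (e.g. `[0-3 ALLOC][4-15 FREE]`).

Op 1: a = malloc(6) -> a = 0; heap: [0-5 ALLOC][6-24 FREE]
Op 2: a = realloc(a, 9) -> a = 0; heap: [0-8 ALLOC][9-24 FREE]
Op 3: b = malloc(4) -> b = 9; heap: [0-8 ALLOC][9-12 ALLOC][13-24 FREE]
Op 4: a = realloc(a, 12) -> a = 13; heap: [0-8 FREE][9-12 ALLOC][13-24 ALLOC]
Op 5: c = malloc(6) -> c = 0; heap: [0-5 ALLOC][6-8 FREE][9-12 ALLOC][13-24 ALLOC]
free(b): b = 9 -> block [9-12 ALLOC]; mark free, coalesce with adjacent free neighbors -> [0-5 ALLOC][6-12 FREE][13-24 ALLOC]

Answer: [0-5 ALLOC][6-12 FREE][13-24 ALLOC]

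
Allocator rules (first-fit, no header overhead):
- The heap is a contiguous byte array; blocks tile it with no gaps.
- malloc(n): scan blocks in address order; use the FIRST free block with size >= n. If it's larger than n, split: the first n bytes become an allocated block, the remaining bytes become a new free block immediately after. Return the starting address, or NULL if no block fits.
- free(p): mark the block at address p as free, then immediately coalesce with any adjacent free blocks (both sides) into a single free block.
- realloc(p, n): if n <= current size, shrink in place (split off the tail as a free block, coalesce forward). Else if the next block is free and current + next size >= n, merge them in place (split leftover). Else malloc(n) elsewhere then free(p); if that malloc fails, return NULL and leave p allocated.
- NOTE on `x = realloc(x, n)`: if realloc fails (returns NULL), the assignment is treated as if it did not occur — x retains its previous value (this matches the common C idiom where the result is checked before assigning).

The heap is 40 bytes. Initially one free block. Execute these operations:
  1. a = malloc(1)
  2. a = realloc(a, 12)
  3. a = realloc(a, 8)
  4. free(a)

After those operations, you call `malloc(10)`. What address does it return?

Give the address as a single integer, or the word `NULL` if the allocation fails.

Answer: 0

Derivation:
Op 1: a = malloc(1) -> a = 0; heap: [0-0 ALLOC][1-39 FREE]
Op 2: a = realloc(a, 12) -> a = 0; heap: [0-11 ALLOC][12-39 FREE]
Op 3: a = realloc(a, 8) -> a = 0; heap: [0-7 ALLOC][8-39 FREE]
Op 4: free(a) -> (freed a); heap: [0-39 FREE]
malloc(10): first-fit scan over [0-39 FREE] -> 0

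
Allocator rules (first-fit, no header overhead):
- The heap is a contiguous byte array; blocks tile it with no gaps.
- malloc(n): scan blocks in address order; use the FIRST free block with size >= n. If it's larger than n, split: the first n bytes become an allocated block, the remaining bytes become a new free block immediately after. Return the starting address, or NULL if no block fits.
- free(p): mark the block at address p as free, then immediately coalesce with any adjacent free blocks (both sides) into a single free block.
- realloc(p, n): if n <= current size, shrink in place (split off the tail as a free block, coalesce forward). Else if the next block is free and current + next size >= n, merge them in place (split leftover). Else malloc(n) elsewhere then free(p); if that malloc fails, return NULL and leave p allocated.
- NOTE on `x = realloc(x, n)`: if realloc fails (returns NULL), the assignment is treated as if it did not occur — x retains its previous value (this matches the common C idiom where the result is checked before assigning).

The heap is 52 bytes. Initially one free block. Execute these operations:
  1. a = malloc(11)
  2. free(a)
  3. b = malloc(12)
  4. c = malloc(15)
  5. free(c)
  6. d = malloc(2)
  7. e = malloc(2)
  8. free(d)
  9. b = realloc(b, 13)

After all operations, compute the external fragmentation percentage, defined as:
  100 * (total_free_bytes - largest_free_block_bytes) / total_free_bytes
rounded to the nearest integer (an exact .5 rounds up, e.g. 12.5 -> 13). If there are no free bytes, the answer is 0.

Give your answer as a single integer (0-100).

Answer: 3

Derivation:
Op 1: a = malloc(11) -> a = 0; heap: [0-10 ALLOC][11-51 FREE]
Op 2: free(a) -> (freed a); heap: [0-51 FREE]
Op 3: b = malloc(12) -> b = 0; heap: [0-11 ALLOC][12-51 FREE]
Op 4: c = malloc(15) -> c = 12; heap: [0-11 ALLOC][12-26 ALLOC][27-51 FREE]
Op 5: free(c) -> (freed c); heap: [0-11 ALLOC][12-51 FREE]
Op 6: d = malloc(2) -> d = 12; heap: [0-11 ALLOC][12-13 ALLOC][14-51 FREE]
Op 7: e = malloc(2) -> e = 14; heap: [0-11 ALLOC][12-13 ALLOC][14-15 ALLOC][16-51 FREE]
Op 8: free(d) -> (freed d); heap: [0-11 ALLOC][12-13 FREE][14-15 ALLOC][16-51 FREE]
Op 9: b = realloc(b, 13) -> b = 0; heap: [0-12 ALLOC][13-13 FREE][14-15 ALLOC][16-51 FREE]
Free blocks: [1 36] total_free=37 largest=36 -> 100*(37-36)/37 = 100/37 ≈ 2.703 -> rounds to 3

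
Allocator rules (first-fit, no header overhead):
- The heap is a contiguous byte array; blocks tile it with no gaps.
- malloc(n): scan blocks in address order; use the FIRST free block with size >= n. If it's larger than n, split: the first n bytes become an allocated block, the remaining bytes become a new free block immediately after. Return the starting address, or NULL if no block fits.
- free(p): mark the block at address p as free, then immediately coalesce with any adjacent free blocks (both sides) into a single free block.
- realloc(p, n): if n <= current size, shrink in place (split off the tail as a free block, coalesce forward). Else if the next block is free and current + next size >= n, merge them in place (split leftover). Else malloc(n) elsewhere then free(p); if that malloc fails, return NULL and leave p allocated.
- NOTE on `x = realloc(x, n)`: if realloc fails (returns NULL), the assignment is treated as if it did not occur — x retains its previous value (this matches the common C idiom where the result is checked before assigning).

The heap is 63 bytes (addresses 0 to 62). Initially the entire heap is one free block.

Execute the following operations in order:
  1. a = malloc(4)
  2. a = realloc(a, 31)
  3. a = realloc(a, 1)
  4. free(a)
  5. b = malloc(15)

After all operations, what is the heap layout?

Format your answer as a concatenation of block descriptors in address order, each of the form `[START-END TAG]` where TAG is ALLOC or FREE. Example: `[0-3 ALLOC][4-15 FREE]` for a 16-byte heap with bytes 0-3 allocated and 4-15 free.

Answer: [0-14 ALLOC][15-62 FREE]

Derivation:
Op 1: a = malloc(4) -> a = 0; heap: [0-3 ALLOC][4-62 FREE]
Op 2: a = realloc(a, 31) -> a = 0; heap: [0-30 ALLOC][31-62 FREE]
Op 3: a = realloc(a, 1) -> a = 0; heap: [0-0 ALLOC][1-62 FREE]
Op 4: free(a) -> (freed a); heap: [0-62 FREE]
Op 5: b = malloc(15) -> b = 0; heap: [0-14 ALLOC][15-62 FREE]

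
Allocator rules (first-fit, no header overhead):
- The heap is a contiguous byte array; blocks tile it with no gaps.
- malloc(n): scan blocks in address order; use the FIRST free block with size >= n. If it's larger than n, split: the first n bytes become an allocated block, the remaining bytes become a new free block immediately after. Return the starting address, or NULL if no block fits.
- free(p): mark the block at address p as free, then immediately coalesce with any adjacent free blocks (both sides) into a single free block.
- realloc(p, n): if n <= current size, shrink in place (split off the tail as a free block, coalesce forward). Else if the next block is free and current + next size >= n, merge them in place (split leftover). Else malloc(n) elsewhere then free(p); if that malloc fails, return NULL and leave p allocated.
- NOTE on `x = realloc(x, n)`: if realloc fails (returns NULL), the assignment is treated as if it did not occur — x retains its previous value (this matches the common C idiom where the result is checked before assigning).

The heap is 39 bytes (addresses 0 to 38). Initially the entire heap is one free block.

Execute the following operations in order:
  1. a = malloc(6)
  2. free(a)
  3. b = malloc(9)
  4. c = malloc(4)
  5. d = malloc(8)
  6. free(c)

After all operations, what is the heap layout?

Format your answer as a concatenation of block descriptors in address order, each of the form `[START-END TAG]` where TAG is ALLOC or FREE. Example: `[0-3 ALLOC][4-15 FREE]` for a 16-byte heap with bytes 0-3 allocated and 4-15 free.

Answer: [0-8 ALLOC][9-12 FREE][13-20 ALLOC][21-38 FREE]

Derivation:
Op 1: a = malloc(6) -> a = 0; heap: [0-5 ALLOC][6-38 FREE]
Op 2: free(a) -> (freed a); heap: [0-38 FREE]
Op 3: b = malloc(9) -> b = 0; heap: [0-8 ALLOC][9-38 FREE]
Op 4: c = malloc(4) -> c = 9; heap: [0-8 ALLOC][9-12 ALLOC][13-38 FREE]
Op 5: d = malloc(8) -> d = 13; heap: [0-8 ALLOC][9-12 ALLOC][13-20 ALLOC][21-38 FREE]
Op 6: free(c) -> (freed c); heap: [0-8 ALLOC][9-12 FREE][13-20 ALLOC][21-38 FREE]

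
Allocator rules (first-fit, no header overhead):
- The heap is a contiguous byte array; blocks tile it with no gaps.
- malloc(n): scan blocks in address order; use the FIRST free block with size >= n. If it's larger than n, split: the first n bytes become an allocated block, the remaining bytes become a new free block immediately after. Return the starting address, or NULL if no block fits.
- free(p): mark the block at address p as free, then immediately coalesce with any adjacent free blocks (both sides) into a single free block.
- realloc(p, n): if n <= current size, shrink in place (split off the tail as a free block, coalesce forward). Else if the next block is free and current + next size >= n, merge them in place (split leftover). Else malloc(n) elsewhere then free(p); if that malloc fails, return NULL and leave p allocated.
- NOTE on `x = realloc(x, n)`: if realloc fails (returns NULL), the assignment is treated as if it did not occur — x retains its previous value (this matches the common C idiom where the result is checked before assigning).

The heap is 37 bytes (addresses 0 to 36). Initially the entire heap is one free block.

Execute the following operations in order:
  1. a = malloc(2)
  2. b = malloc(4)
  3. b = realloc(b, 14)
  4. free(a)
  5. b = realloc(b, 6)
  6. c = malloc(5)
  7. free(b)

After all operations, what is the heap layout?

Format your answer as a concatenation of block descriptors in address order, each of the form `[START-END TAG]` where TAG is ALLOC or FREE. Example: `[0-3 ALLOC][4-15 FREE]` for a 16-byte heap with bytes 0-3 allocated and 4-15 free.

Op 1: a = malloc(2) -> a = 0; heap: [0-1 ALLOC][2-36 FREE]
Op 2: b = malloc(4) -> b = 2; heap: [0-1 ALLOC][2-5 ALLOC][6-36 FREE]
Op 3: b = realloc(b, 14) -> b = 2; heap: [0-1 ALLOC][2-15 ALLOC][16-36 FREE]
Op 4: free(a) -> (freed a); heap: [0-1 FREE][2-15 ALLOC][16-36 FREE]
Op 5: b = realloc(b, 6) -> b = 2; heap: [0-1 FREE][2-7 ALLOC][8-36 FREE]
Op 6: c = malloc(5) -> c = 8; heap: [0-1 FREE][2-7 ALLOC][8-12 ALLOC][13-36 FREE]
Op 7: free(b) -> (freed b); heap: [0-7 FREE][8-12 ALLOC][13-36 FREE]

Answer: [0-7 FREE][8-12 ALLOC][13-36 FREE]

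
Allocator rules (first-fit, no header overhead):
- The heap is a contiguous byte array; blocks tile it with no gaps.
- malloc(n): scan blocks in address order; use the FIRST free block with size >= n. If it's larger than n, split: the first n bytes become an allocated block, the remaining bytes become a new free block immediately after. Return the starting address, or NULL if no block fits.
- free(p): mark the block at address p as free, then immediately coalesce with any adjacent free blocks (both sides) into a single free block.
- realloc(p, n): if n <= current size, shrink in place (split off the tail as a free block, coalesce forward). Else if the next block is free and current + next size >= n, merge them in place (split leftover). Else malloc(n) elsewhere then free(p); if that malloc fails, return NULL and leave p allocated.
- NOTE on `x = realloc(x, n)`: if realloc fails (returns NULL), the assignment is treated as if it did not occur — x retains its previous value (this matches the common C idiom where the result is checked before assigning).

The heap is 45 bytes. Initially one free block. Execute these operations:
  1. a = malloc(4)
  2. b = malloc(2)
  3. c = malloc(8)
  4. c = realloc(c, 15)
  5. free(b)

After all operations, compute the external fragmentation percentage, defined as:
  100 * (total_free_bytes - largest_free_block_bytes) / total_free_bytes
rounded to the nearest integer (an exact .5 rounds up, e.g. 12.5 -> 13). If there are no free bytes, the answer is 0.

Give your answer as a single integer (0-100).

Op 1: a = malloc(4) -> a = 0; heap: [0-3 ALLOC][4-44 FREE]
Op 2: b = malloc(2) -> b = 4; heap: [0-3 ALLOC][4-5 ALLOC][6-44 FREE]
Op 3: c = malloc(8) -> c = 6; heap: [0-3 ALLOC][4-5 ALLOC][6-13 ALLOC][14-44 FREE]
Op 4: c = realloc(c, 15) -> c = 6; heap: [0-3 ALLOC][4-5 ALLOC][6-20 ALLOC][21-44 FREE]
Op 5: free(b) -> (freed b); heap: [0-3 ALLOC][4-5 FREE][6-20 ALLOC][21-44 FREE]
Free blocks: [2 24] total_free=26 largest=24 -> 100*(26-24)/26 = 200/26 ≈ 7.692 -> rounds to 8

Answer: 8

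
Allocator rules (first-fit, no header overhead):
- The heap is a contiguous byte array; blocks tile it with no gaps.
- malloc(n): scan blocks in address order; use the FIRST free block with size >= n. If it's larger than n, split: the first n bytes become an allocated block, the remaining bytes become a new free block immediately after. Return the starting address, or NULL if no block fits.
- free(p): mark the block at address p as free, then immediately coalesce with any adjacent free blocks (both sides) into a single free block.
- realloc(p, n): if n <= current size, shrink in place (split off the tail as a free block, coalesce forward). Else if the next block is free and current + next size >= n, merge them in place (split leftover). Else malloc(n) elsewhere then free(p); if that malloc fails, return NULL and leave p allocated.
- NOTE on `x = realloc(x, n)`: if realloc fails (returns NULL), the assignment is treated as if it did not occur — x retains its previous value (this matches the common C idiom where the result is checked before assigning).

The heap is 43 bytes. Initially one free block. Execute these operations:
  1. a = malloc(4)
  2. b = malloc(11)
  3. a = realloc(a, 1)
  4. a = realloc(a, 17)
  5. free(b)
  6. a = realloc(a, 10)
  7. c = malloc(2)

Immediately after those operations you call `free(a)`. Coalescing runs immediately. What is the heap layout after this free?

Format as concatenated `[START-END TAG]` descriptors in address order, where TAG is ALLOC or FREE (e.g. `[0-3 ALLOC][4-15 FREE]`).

Op 1: a = malloc(4) -> a = 0; heap: [0-3 ALLOC][4-42 FREE]
Op 2: b = malloc(11) -> b = 4; heap: [0-3 ALLOC][4-14 ALLOC][15-42 FREE]
Op 3: a = realloc(a, 1) -> a = 0; heap: [0-0 ALLOC][1-3 FREE][4-14 ALLOC][15-42 FREE]
Op 4: a = realloc(a, 17) -> a = 15; heap: [0-3 FREE][4-14 ALLOC][15-31 ALLOC][32-42 FREE]
Op 5: free(b) -> (freed b); heap: [0-14 FREE][15-31 ALLOC][32-42 FREE]
Op 6: a = realloc(a, 10) -> a = 15; heap: [0-14 FREE][15-24 ALLOC][25-42 FREE]
Op 7: c = malloc(2) -> c = 0; heap: [0-1 ALLOC][2-14 FREE][15-24 ALLOC][25-42 FREE]
free(a): a = 15 -> block [15-24 ALLOC]; mark free, coalesce with adjacent free neighbors -> [0-1 ALLOC][2-42 FREE]

Answer: [0-1 ALLOC][2-42 FREE]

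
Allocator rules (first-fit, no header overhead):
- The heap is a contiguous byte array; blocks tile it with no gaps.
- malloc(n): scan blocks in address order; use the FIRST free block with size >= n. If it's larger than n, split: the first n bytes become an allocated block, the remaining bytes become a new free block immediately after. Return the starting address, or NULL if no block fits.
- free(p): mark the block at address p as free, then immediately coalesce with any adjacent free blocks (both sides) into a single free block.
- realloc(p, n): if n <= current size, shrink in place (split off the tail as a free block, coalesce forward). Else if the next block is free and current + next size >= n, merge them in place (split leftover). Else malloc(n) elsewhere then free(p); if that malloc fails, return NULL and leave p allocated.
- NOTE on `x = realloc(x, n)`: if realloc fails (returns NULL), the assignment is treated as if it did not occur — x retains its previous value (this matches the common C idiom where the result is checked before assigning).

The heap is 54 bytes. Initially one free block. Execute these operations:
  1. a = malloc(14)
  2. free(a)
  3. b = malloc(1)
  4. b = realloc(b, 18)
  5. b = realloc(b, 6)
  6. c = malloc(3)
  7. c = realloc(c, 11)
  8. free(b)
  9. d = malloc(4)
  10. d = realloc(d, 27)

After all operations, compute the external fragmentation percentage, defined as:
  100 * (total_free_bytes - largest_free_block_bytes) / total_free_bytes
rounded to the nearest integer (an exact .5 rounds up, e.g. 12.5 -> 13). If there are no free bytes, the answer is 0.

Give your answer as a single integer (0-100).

Answer: 38

Derivation:
Op 1: a = malloc(14) -> a = 0; heap: [0-13 ALLOC][14-53 FREE]
Op 2: free(a) -> (freed a); heap: [0-53 FREE]
Op 3: b = malloc(1) -> b = 0; heap: [0-0 ALLOC][1-53 FREE]
Op 4: b = realloc(b, 18) -> b = 0; heap: [0-17 ALLOC][18-53 FREE]
Op 5: b = realloc(b, 6) -> b = 0; heap: [0-5 ALLOC][6-53 FREE]
Op 6: c = malloc(3) -> c = 6; heap: [0-5 ALLOC][6-8 ALLOC][9-53 FREE]
Op 7: c = realloc(c, 11) -> c = 6; heap: [0-5 ALLOC][6-16 ALLOC][17-53 FREE]
Op 8: free(b) -> (freed b); heap: [0-5 FREE][6-16 ALLOC][17-53 FREE]
Op 9: d = malloc(4) -> d = 0; heap: [0-3 ALLOC][4-5 FREE][6-16 ALLOC][17-53 FREE]
Op 10: d = realloc(d, 27) -> d = 17; heap: [0-5 FREE][6-16 ALLOC][17-43 ALLOC][44-53 FREE]
Free blocks: [6 10] total_free=16 largest=10 -> 100*(16-10)/16 = 600/16 = 37.5 -> rounds to 38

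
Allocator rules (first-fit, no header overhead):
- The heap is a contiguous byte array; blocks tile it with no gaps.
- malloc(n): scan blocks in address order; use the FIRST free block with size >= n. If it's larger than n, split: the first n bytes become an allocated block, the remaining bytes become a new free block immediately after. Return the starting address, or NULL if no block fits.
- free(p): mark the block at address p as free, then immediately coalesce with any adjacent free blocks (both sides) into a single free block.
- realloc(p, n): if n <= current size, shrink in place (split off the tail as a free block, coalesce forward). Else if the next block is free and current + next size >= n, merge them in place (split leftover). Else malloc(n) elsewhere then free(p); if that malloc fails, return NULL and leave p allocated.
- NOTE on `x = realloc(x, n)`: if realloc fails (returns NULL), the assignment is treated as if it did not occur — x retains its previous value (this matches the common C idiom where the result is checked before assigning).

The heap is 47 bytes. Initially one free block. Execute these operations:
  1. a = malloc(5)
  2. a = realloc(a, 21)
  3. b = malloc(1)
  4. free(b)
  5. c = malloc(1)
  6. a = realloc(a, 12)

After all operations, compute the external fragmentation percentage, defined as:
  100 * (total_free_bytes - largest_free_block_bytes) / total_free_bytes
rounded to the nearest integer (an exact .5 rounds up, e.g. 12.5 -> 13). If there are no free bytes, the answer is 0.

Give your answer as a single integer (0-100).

Op 1: a = malloc(5) -> a = 0; heap: [0-4 ALLOC][5-46 FREE]
Op 2: a = realloc(a, 21) -> a = 0; heap: [0-20 ALLOC][21-46 FREE]
Op 3: b = malloc(1) -> b = 21; heap: [0-20 ALLOC][21-21 ALLOC][22-46 FREE]
Op 4: free(b) -> (freed b); heap: [0-20 ALLOC][21-46 FREE]
Op 5: c = malloc(1) -> c = 21; heap: [0-20 ALLOC][21-21 ALLOC][22-46 FREE]
Op 6: a = realloc(a, 12) -> a = 0; heap: [0-11 ALLOC][12-20 FREE][21-21 ALLOC][22-46 FREE]
Free blocks: [9 25] total_free=34 largest=25 -> 100*(34-25)/34 = 900/34 ≈ 26.471 -> rounds to 26

Answer: 26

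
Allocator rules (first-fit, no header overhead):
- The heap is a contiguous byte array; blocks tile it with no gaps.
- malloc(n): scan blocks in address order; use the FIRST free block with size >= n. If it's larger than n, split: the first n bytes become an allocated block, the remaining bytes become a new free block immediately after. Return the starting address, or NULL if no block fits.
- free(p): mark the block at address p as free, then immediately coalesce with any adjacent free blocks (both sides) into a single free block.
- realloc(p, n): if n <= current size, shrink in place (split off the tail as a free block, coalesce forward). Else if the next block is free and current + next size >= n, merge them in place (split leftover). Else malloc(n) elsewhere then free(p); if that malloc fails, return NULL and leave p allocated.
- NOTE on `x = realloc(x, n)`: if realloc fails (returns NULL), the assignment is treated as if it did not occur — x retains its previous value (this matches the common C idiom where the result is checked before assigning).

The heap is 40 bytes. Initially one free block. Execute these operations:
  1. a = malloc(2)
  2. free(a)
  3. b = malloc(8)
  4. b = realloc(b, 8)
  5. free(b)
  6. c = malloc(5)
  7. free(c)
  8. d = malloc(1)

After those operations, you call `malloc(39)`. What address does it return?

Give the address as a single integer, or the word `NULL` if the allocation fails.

Answer: 1

Derivation:
Op 1: a = malloc(2) -> a = 0; heap: [0-1 ALLOC][2-39 FREE]
Op 2: free(a) -> (freed a); heap: [0-39 FREE]
Op 3: b = malloc(8) -> b = 0; heap: [0-7 ALLOC][8-39 FREE]
Op 4: b = realloc(b, 8) -> b = 0; heap: [0-7 ALLOC][8-39 FREE]
Op 5: free(b) -> (freed b); heap: [0-39 FREE]
Op 6: c = malloc(5) -> c = 0; heap: [0-4 ALLOC][5-39 FREE]
Op 7: free(c) -> (freed c); heap: [0-39 FREE]
Op 8: d = malloc(1) -> d = 0; heap: [0-0 ALLOC][1-39 FREE]
malloc(39): first-fit scan over [0-0 ALLOC][1-39 FREE] -> 1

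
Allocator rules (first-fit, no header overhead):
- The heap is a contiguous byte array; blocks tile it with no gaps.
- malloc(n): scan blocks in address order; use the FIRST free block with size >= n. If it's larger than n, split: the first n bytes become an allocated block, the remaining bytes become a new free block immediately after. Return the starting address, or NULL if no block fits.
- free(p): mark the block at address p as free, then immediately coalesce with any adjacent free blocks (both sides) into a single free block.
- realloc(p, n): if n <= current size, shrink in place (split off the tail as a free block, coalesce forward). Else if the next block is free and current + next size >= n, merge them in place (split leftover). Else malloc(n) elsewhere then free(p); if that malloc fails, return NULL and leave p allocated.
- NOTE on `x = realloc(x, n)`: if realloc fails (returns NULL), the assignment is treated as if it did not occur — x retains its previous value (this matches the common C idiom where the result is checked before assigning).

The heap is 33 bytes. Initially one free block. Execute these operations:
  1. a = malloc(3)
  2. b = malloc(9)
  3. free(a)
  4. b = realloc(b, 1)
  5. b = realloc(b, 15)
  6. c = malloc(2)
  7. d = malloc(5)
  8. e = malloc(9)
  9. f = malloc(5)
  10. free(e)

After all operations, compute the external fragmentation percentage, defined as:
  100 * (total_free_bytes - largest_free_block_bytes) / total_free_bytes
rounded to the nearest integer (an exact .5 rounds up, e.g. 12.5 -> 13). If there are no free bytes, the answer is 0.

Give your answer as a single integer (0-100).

Answer: 9

Derivation:
Op 1: a = malloc(3) -> a = 0; heap: [0-2 ALLOC][3-32 FREE]
Op 2: b = malloc(9) -> b = 3; heap: [0-2 ALLOC][3-11 ALLOC][12-32 FREE]
Op 3: free(a) -> (freed a); heap: [0-2 FREE][3-11 ALLOC][12-32 FREE]
Op 4: b = realloc(b, 1) -> b = 3; heap: [0-2 FREE][3-3 ALLOC][4-32 FREE]
Op 5: b = realloc(b, 15) -> b = 3; heap: [0-2 FREE][3-17 ALLOC][18-32 FREE]
Op 6: c = malloc(2) -> c = 0; heap: [0-1 ALLOC][2-2 FREE][3-17 ALLOC][18-32 FREE]
Op 7: d = malloc(5) -> d = 18; heap: [0-1 ALLOC][2-2 FREE][3-17 ALLOC][18-22 ALLOC][23-32 FREE]
Op 8: e = malloc(9) -> e = 23; heap: [0-1 ALLOC][2-2 FREE][3-17 ALLOC][18-22 ALLOC][23-31 ALLOC][32-32 FREE]
Op 9: f = malloc(5) -> f = NULL; heap: [0-1 ALLOC][2-2 FREE][3-17 ALLOC][18-22 ALLOC][23-31 ALLOC][32-32 FREE]
Op 10: free(e) -> (freed e); heap: [0-1 ALLOC][2-2 FREE][3-17 ALLOC][18-22 ALLOC][23-32 FREE]
Free blocks: [1 10] total_free=11 largest=10 -> 100*(11-10)/11 = 100/11 ≈ 9.091 -> rounds to 9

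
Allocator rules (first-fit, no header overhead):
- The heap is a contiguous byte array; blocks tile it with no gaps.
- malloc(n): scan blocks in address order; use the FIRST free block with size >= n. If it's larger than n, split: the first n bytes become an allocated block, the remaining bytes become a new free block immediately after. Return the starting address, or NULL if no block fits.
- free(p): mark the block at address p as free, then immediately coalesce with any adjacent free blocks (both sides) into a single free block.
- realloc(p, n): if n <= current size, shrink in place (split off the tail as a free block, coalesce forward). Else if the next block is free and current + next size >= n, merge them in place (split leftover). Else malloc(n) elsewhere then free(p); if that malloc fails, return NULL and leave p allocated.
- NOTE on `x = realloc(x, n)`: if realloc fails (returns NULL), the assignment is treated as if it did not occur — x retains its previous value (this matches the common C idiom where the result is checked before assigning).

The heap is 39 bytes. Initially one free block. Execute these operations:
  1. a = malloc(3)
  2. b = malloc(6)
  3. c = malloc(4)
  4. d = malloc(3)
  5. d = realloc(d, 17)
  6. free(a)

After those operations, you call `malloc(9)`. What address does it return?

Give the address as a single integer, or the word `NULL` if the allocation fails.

Op 1: a = malloc(3) -> a = 0; heap: [0-2 ALLOC][3-38 FREE]
Op 2: b = malloc(6) -> b = 3; heap: [0-2 ALLOC][3-8 ALLOC][9-38 FREE]
Op 3: c = malloc(4) -> c = 9; heap: [0-2 ALLOC][3-8 ALLOC][9-12 ALLOC][13-38 FREE]
Op 4: d = malloc(3) -> d = 13; heap: [0-2 ALLOC][3-8 ALLOC][9-12 ALLOC][13-15 ALLOC][16-38 FREE]
Op 5: d = realloc(d, 17) -> d = 13; heap: [0-2 ALLOC][3-8 ALLOC][9-12 ALLOC][13-29 ALLOC][30-38 FREE]
Op 6: free(a) -> (freed a); heap: [0-2 FREE][3-8 ALLOC][9-12 ALLOC][13-29 ALLOC][30-38 FREE]
malloc(9): first-fit scan over [0-2 FREE][3-8 ALLOC][9-12 ALLOC][13-29 ALLOC][30-38 FREE] -> 30

Answer: 30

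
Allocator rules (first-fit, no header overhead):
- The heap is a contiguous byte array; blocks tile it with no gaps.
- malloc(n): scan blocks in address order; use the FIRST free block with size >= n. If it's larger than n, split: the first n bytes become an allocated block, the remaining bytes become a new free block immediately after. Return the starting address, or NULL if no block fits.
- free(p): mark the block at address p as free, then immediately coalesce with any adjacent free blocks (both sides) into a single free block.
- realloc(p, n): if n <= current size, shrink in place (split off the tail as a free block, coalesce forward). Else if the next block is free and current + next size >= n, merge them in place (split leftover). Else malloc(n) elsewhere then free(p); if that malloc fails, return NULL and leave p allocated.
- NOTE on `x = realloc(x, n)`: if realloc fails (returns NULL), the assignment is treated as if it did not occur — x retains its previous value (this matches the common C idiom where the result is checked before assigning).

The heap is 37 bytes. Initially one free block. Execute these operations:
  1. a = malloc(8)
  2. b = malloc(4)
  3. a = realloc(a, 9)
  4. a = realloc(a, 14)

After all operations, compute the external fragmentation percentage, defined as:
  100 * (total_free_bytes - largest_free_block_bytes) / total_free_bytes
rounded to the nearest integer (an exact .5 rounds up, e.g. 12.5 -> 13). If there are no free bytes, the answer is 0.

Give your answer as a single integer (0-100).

Answer: 42

Derivation:
Op 1: a = malloc(8) -> a = 0; heap: [0-7 ALLOC][8-36 FREE]
Op 2: b = malloc(4) -> b = 8; heap: [0-7 ALLOC][8-11 ALLOC][12-36 FREE]
Op 3: a = realloc(a, 9) -> a = 12; heap: [0-7 FREE][8-11 ALLOC][12-20 ALLOC][21-36 FREE]
Op 4: a = realloc(a, 14) -> a = 12; heap: [0-7 FREE][8-11 ALLOC][12-25 ALLOC][26-36 FREE]
Free blocks: [8 11] total_free=19 largest=11 -> 100*(19-11)/19 = 800/19 ≈ 42.105 -> rounds to 42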